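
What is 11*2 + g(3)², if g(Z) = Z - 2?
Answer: 23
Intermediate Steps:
g(Z) = -2 + Z
11*2 + g(3)² = 11*2 + (-2 + 3)² = 22 + 1² = 22 + 1 = 23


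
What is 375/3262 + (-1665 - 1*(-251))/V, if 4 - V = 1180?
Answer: 25783/19572 ≈ 1.3173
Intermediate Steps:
V = -1176 (V = 4 - 1*1180 = 4 - 1180 = -1176)
375/3262 + (-1665 - 1*(-251))/V = 375/3262 + (-1665 - 1*(-251))/(-1176) = 375*(1/3262) + (-1665 + 251)*(-1/1176) = 375/3262 - 1414*(-1/1176) = 375/3262 + 101/84 = 25783/19572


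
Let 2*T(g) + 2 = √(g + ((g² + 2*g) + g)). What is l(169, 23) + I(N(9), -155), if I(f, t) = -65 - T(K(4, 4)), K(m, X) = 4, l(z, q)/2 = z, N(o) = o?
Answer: 274 - 2*√2 ≈ 271.17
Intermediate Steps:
l(z, q) = 2*z
T(g) = -1 + √(g² + 4*g)/2 (T(g) = -1 + √(g + ((g² + 2*g) + g))/2 = -1 + √(g + (g² + 3*g))/2 = -1 + √(g² + 4*g)/2)
I(f, t) = -64 - 2*√2 (I(f, t) = -65 - (-1 + √(4*(4 + 4))/2) = -65 - (-1 + √(4*8)/2) = -65 - (-1 + √32/2) = -65 - (-1 + (4*√2)/2) = -65 - (-1 + 2*√2) = -65 + (1 - 2*√2) = -64 - 2*√2)
l(169, 23) + I(N(9), -155) = 2*169 + (-64 - 2*√2) = 338 + (-64 - 2*√2) = 274 - 2*√2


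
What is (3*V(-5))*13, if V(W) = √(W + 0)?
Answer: 39*I*√5 ≈ 87.207*I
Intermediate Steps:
V(W) = √W
(3*V(-5))*13 = (3*√(-5))*13 = (3*(I*√5))*13 = (3*I*√5)*13 = 39*I*√5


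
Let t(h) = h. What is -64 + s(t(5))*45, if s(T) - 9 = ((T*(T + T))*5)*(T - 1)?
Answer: 45341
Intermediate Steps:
s(T) = 9 + 10*T²*(-1 + T) (s(T) = 9 + ((T*(T + T))*5)*(T - 1) = 9 + ((T*(2*T))*5)*(-1 + T) = 9 + ((2*T²)*5)*(-1 + T) = 9 + (10*T²)*(-1 + T) = 9 + 10*T²*(-1 + T))
-64 + s(t(5))*45 = -64 + (9 - 10*5² + 10*5³)*45 = -64 + (9 - 10*25 + 10*125)*45 = -64 + (9 - 250 + 1250)*45 = -64 + 1009*45 = -64 + 45405 = 45341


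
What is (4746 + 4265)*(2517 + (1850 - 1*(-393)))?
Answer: 42892360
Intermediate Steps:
(4746 + 4265)*(2517 + (1850 - 1*(-393))) = 9011*(2517 + (1850 + 393)) = 9011*(2517 + 2243) = 9011*4760 = 42892360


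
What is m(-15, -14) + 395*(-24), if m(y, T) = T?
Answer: -9494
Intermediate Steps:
m(-15, -14) + 395*(-24) = -14 + 395*(-24) = -14 - 9480 = -9494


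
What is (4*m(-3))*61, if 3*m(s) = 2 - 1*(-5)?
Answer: 1708/3 ≈ 569.33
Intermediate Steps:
m(s) = 7/3 (m(s) = (2 - 1*(-5))/3 = (2 + 5)/3 = (1/3)*7 = 7/3)
(4*m(-3))*61 = (4*(7/3))*61 = (28/3)*61 = 1708/3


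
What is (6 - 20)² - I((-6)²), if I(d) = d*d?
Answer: -1100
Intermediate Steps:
I(d) = d²
(6 - 20)² - I((-6)²) = (6 - 20)² - ((-6)²)² = (-14)² - 1*36² = 196 - 1*1296 = 196 - 1296 = -1100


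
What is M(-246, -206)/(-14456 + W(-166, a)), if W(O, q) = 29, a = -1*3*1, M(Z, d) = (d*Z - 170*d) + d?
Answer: -85490/14427 ≈ -5.9257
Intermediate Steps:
M(Z, d) = -169*d + Z*d (M(Z, d) = (Z*d - 170*d) + d = (-170*d + Z*d) + d = -169*d + Z*d)
a = -3 (a = -3*1 = -3)
M(-246, -206)/(-14456 + W(-166, a)) = (-206*(-169 - 246))/(-14456 + 29) = -206*(-415)/(-14427) = 85490*(-1/14427) = -85490/14427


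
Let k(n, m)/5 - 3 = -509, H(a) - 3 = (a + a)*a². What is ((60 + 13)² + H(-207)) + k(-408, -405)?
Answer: -17736684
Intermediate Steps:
H(a) = 3 + 2*a³ (H(a) = 3 + (a + a)*a² = 3 + (2*a)*a² = 3 + 2*a³)
k(n, m) = -2530 (k(n, m) = 15 + 5*(-509) = 15 - 2545 = -2530)
((60 + 13)² + H(-207)) + k(-408, -405) = ((60 + 13)² + (3 + 2*(-207)³)) - 2530 = (73² + (3 + 2*(-8869743))) - 2530 = (5329 + (3 - 17739486)) - 2530 = (5329 - 17739483) - 2530 = -17734154 - 2530 = -17736684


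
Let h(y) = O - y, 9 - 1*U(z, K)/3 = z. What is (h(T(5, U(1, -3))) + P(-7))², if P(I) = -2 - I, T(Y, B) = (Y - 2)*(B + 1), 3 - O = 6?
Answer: 5329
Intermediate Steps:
O = -3 (O = 3 - 1*6 = 3 - 6 = -3)
U(z, K) = 27 - 3*z
T(Y, B) = (1 + B)*(-2 + Y) (T(Y, B) = (-2 + Y)*(1 + B) = (1 + B)*(-2 + Y))
h(y) = -3 - y
(h(T(5, U(1, -3))) + P(-7))² = ((-3 - (-2 + 5 - 2*(27 - 3*1) + (27 - 3*1)*5)) + (-2 - 1*(-7)))² = ((-3 - (-2 + 5 - 2*(27 - 3) + (27 - 3)*5)) + (-2 + 7))² = ((-3 - (-2 + 5 - 2*24 + 24*5)) + 5)² = ((-3 - (-2 + 5 - 48 + 120)) + 5)² = ((-3 - 1*75) + 5)² = ((-3 - 75) + 5)² = (-78 + 5)² = (-73)² = 5329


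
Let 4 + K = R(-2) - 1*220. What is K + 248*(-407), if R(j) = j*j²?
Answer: -101168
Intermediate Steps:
R(j) = j³
K = -232 (K = -4 + ((-2)³ - 1*220) = -4 + (-8 - 220) = -4 - 228 = -232)
K + 248*(-407) = -232 + 248*(-407) = -232 - 100936 = -101168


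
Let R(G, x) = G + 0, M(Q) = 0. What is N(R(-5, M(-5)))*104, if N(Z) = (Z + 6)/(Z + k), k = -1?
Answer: -52/3 ≈ -17.333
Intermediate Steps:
R(G, x) = G
N(Z) = (6 + Z)/(-1 + Z) (N(Z) = (Z + 6)/(Z - 1) = (6 + Z)/(-1 + Z))
N(R(-5, M(-5)))*104 = ((6 - 5)/(-1 - 5))*104 = (1/(-6))*104 = -1/6*1*104 = -1/6*104 = -52/3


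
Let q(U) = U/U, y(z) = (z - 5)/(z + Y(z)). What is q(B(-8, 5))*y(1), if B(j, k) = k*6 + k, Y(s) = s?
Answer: -2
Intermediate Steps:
B(j, k) = 7*k (B(j, k) = 6*k + k = 7*k)
y(z) = (-5 + z)/(2*z) (y(z) = (z - 5)/(z + z) = (-5 + z)/((2*z)) = (-5 + z)*(1/(2*z)) = (-5 + z)/(2*z))
q(U) = 1
q(B(-8, 5))*y(1) = 1*((1/2)*(-5 + 1)/1) = 1*((1/2)*1*(-4)) = 1*(-2) = -2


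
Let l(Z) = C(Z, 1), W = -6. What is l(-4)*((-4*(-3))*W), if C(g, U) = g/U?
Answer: 288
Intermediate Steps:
l(Z) = Z (l(Z) = Z/1 = Z*1 = Z)
l(-4)*((-4*(-3))*W) = -4*(-4*(-3))*(-6) = -48*(-6) = -4*(-72) = 288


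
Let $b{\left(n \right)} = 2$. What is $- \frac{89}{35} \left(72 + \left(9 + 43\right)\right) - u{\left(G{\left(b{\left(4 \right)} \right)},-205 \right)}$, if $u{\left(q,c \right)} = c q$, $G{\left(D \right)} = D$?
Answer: $\frac{3314}{35} \approx 94.686$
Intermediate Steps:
$- \frac{89}{35} \left(72 + \left(9 + 43\right)\right) - u{\left(G{\left(b{\left(4 \right)} \right)},-205 \right)} = - \frac{89}{35} \left(72 + \left(9 + 43\right)\right) - \left(-205\right) 2 = \left(-89\right) \frac{1}{35} \left(72 + 52\right) - -410 = \left(- \frac{89}{35}\right) 124 + 410 = - \frac{11036}{35} + 410 = \frac{3314}{35}$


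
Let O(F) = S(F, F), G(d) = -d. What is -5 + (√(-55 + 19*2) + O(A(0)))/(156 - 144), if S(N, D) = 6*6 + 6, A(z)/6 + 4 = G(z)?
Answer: -3/2 + I*√17/12 ≈ -1.5 + 0.34359*I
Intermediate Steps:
A(z) = -24 - 6*z (A(z) = -24 + 6*(-z) = -24 - 6*z)
S(N, D) = 42 (S(N, D) = 36 + 6 = 42)
O(F) = 42
-5 + (√(-55 + 19*2) + O(A(0)))/(156 - 144) = -5 + (√(-55 + 19*2) + 42)/(156 - 144) = -5 + (√(-55 + 38) + 42)/12 = -5 + (√(-17) + 42)*(1/12) = -5 + (I*√17 + 42)*(1/12) = -5 + (42 + I*√17)*(1/12) = -5 + (7/2 + I*√17/12) = -3/2 + I*√17/12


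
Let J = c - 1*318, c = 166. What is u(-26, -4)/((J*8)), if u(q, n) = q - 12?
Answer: 1/32 ≈ 0.031250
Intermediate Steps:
u(q, n) = -12 + q
J = -152 (J = 166 - 1*318 = 166 - 318 = -152)
u(-26, -4)/((J*8)) = (-12 - 26)/((-152*8)) = -38/(-1216) = -38*(-1/1216) = 1/32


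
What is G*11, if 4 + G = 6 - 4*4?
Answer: -154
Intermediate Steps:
G = -14 (G = -4 + (6 - 4*4) = -4 + (6 - 16) = -4 - 10 = -14)
G*11 = -14*11 = -154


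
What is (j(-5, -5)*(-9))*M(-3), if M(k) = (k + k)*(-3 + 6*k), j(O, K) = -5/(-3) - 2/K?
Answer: -11718/5 ≈ -2343.6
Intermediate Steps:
j(O, K) = 5/3 - 2/K (j(O, K) = -5*(-⅓) - 2/K = 5/3 - 2/K)
M(k) = 2*k*(-3 + 6*k) (M(k) = (2*k)*(-3 + 6*k) = 2*k*(-3 + 6*k))
(j(-5, -5)*(-9))*M(-3) = ((5/3 - 2/(-5))*(-9))*(6*(-3)*(-1 + 2*(-3))) = ((5/3 - 2*(-⅕))*(-9))*(6*(-3)*(-1 - 6)) = ((5/3 + ⅖)*(-9))*(6*(-3)*(-7)) = ((31/15)*(-9))*126 = -93/5*126 = -11718/5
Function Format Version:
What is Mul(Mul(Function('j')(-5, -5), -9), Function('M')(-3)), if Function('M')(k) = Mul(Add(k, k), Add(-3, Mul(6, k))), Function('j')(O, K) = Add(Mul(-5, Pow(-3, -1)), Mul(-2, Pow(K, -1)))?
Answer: Rational(-11718, 5) ≈ -2343.6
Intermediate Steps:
Function('j')(O, K) = Add(Rational(5, 3), Mul(-2, Pow(K, -1))) (Function('j')(O, K) = Add(Mul(-5, Rational(-1, 3)), Mul(-2, Pow(K, -1))) = Add(Rational(5, 3), Mul(-2, Pow(K, -1))))
Function('M')(k) = Mul(2, k, Add(-3, Mul(6, k))) (Function('M')(k) = Mul(Mul(2, k), Add(-3, Mul(6, k))) = Mul(2, k, Add(-3, Mul(6, k))))
Mul(Mul(Function('j')(-5, -5), -9), Function('M')(-3)) = Mul(Mul(Add(Rational(5, 3), Mul(-2, Pow(-5, -1))), -9), Mul(6, -3, Add(-1, Mul(2, -3)))) = Mul(Mul(Add(Rational(5, 3), Mul(-2, Rational(-1, 5))), -9), Mul(6, -3, Add(-1, -6))) = Mul(Mul(Add(Rational(5, 3), Rational(2, 5)), -9), Mul(6, -3, -7)) = Mul(Mul(Rational(31, 15), -9), 126) = Mul(Rational(-93, 5), 126) = Rational(-11718, 5)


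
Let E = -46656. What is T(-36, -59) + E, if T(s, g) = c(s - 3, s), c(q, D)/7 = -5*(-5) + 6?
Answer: -46439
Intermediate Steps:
c(q, D) = 217 (c(q, D) = 7*(-5*(-5) + 6) = 7*(25 + 6) = 7*31 = 217)
T(s, g) = 217
T(-36, -59) + E = 217 - 46656 = -46439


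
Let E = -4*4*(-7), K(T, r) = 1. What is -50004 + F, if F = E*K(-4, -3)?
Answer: -49892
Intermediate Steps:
E = 112 (E = -16*(-7) = 112)
F = 112 (F = 112*1 = 112)
-50004 + F = -50004 + 112 = -49892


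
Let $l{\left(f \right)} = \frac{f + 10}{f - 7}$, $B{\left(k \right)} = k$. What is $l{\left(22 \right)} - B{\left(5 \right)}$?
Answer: $- \frac{43}{15} \approx -2.8667$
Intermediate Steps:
$l{\left(f \right)} = \frac{10 + f}{-7 + f}$ ($l{\left(f \right)} = \frac{10 + f}{f + \left(-10 + 3\right)} = \frac{10 + f}{f - 7} = \frac{10 + f}{-7 + f}$)
$l{\left(22 \right)} - B{\left(5 \right)} = \frac{10 + 22}{-7 + 22} - 5 = \frac{1}{15} \cdot 32 - 5 = \frac{32}{15} - 5 = - \frac{43}{15}$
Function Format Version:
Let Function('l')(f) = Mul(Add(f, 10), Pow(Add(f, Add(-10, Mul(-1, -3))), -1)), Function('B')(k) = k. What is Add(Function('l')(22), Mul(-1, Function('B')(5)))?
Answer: Rational(-43, 15) ≈ -2.8667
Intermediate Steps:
Function('l')(f) = Mul(Pow(Add(-7, f), -1), Add(10, f)) (Function('l')(f) = Mul(Add(10, f), Pow(Add(f, Add(-10, 3)), -1)) = Mul(Add(10, f), Pow(Add(f, -7), -1)) = Mul(Add(10, f), Pow(Add(-7, f), -1)) = Mul(Pow(Add(-7, f), -1), Add(10, f)))
Add(Function('l')(22), Mul(-1, Function('B')(5))) = Add(Mul(Pow(Add(-7, 22), -1), Add(10, 22)), Mul(-1, 5)) = Add(Mul(Pow(15, -1), 32), -5) = Add(Mul(Rational(1, 15), 32), -5) = Add(Rational(32, 15), -5) = Rational(-43, 15)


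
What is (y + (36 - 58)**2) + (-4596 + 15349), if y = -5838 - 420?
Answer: 4979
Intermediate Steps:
y = -6258
(y + (36 - 58)**2) + (-4596 + 15349) = (-6258 + (36 - 58)**2) + (-4596 + 15349) = (-6258 + (-22)**2) + 10753 = (-6258 + 484) + 10753 = -5774 + 10753 = 4979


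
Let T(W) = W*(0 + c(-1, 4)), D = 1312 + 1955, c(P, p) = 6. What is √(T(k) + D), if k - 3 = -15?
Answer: 3*√355 ≈ 56.524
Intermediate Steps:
k = -12 (k = 3 - 15 = -12)
D = 3267
T(W) = 6*W (T(W) = W*(0 + 6) = W*6 = 6*W)
√(T(k) + D) = √(6*(-12) + 3267) = √(-72 + 3267) = √3195 = 3*√355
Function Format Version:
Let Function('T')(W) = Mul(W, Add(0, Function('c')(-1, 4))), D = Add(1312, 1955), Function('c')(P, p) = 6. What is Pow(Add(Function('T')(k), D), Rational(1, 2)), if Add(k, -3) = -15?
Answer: Mul(3, Pow(355, Rational(1, 2))) ≈ 56.524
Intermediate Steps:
k = -12 (k = Add(3, -15) = -12)
D = 3267
Function('T')(W) = Mul(6, W) (Function('T')(W) = Mul(W, Add(0, 6)) = Mul(W, 6) = Mul(6, W))
Pow(Add(Function('T')(k), D), Rational(1, 2)) = Pow(Add(Mul(6, -12), 3267), Rational(1, 2)) = Pow(Add(-72, 3267), Rational(1, 2)) = Pow(3195, Rational(1, 2)) = Mul(3, Pow(355, Rational(1, 2)))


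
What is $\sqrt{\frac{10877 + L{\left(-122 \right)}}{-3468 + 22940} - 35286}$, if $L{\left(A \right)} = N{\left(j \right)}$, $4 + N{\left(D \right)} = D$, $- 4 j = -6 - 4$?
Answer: $\frac{i \sqrt{3344696271122}}{9736} \approx 187.84 i$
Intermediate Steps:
$j = \frac{5}{2}$ ($j = - \frac{-6 - 4}{4} = \left(- \frac{1}{4}\right) \left(-10\right) = \frac{5}{2} \approx 2.5$)
$N{\left(D \right)} = -4 + D$
$L{\left(A \right)} = - \frac{3}{2}$ ($L{\left(A \right)} = -4 + \frac{5}{2} = - \frac{3}{2}$)
$\sqrt{\frac{10877 + L{\left(-122 \right)}}{-3468 + 22940} - 35286} = \sqrt{\frac{10877 - \frac{3}{2}}{-3468 + 22940} - 35286} = \sqrt{\frac{21751}{2 \cdot 19472} - 35286} = \sqrt{\frac{21751}{2} \cdot \frac{1}{19472} - 35286} = \sqrt{\frac{21751}{38944} - 35286} = \sqrt{- \frac{1374156233}{38944}} = \frac{i \sqrt{3344696271122}}{9736}$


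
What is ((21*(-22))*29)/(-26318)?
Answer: 6699/13159 ≈ 0.50908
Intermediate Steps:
((21*(-22))*29)/(-26318) = -462*29*(-1/26318) = -13398*(-1/26318) = 6699/13159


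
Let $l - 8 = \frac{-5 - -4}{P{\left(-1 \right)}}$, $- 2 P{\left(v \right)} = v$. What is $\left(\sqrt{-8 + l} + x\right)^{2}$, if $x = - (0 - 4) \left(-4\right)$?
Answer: $\left(16 - i \sqrt{2}\right)^{2} \approx 254.0 - 45.255 i$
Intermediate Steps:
$P{\left(v \right)} = - \frac{v}{2}$
$l = 6$ ($l = 8 + \frac{-5 - -4}{\left(- \frac{1}{2}\right) \left(-1\right)} = 8 + \left(-5 + 4\right) \frac{1}{\frac{1}{2}} = 8 - 2 = 6$)
$x = -16$ ($x = \left(-1\right) \left(-4\right) \left(-4\right) = 4 \left(-4\right) = -16$)
$\left(\sqrt{-8 + l} + x\right)^{2} = \left(\sqrt{-8 + 6} - 16\right)^{2} = \left(\sqrt{-2} - 16\right)^{2} = \left(i \sqrt{2} - 16\right)^{2} = \left(-16 + i \sqrt{2}\right)^{2}$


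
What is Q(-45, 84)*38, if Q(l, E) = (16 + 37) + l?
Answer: 304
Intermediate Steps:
Q(l, E) = 53 + l
Q(-45, 84)*38 = (53 - 45)*38 = 8*38 = 304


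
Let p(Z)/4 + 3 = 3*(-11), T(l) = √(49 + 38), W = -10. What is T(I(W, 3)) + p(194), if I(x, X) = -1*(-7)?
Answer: -144 + √87 ≈ -134.67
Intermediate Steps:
I(x, X) = 7
T(l) = √87
p(Z) = -144 (p(Z) = -12 + 4*(3*(-11)) = -12 + 4*(-33) = -12 - 132 = -144)
T(I(W, 3)) + p(194) = √87 - 144 = -144 + √87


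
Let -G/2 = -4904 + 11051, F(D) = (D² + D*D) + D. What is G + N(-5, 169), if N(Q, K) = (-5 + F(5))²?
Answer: -9794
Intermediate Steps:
F(D) = D + 2*D² (F(D) = (D² + D²) + D = 2*D² + D = D + 2*D²)
G = -12294 (G = -2*(-4904 + 11051) = -2*6147 = -12294)
N(Q, K) = 2500 (N(Q, K) = (-5 + 5*(1 + 2*5))² = (-5 + 5*(1 + 10))² = (-5 + 5*11)² = (-5 + 55)² = 50² = 2500)
G + N(-5, 169) = -12294 + 2500 = -9794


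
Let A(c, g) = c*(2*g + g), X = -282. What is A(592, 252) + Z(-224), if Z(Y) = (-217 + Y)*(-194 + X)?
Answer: 657468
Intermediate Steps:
A(c, g) = 3*c*g (A(c, g) = c*(3*g) = 3*c*g)
Z(Y) = 103292 - 476*Y (Z(Y) = (-217 + Y)*(-194 - 282) = (-217 + Y)*(-476) = 103292 - 476*Y)
A(592, 252) + Z(-224) = 3*592*252 + (103292 - 476*(-224)) = 447552 + (103292 + 106624) = 447552 + 209916 = 657468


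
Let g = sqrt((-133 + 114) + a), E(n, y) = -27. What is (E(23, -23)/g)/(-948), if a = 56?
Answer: 9*sqrt(37)/11692 ≈ 0.0046823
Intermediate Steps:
g = sqrt(37) (g = sqrt((-133 + 114) + 56) = sqrt(-19 + 56) = sqrt(37) ≈ 6.0828)
(E(23, -23)/g)/(-948) = -27*sqrt(37)/37/(-948) = -27*sqrt(37)/37*(-1/948) = 9*sqrt(37)/11692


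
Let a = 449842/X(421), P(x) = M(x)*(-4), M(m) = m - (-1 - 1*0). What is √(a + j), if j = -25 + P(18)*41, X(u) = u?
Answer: I*√367330499/421 ≈ 45.525*I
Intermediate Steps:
M(m) = 1 + m (M(m) = m - (-1 + 0) = m - 1*(-1) = m + 1 = 1 + m)
P(x) = -4 - 4*x (P(x) = (1 + x)*(-4) = -4 - 4*x)
a = 449842/421 ≈ 1068.5
j = -3141 (j = -25 + (-4 - 4*18)*41 = -25 + (-4 - 72)*41 = -25 - 76*41 = -25 - 3116 = -3141)
√(a + j) = √(449842/421 - 3141) = √(-872519/421) = I*√367330499/421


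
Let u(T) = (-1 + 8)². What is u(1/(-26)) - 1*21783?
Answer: -21734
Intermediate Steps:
u(T) = 49 (u(T) = 7² = 49)
u(1/(-26)) - 1*21783 = 49 - 1*21783 = 49 - 21783 = -21734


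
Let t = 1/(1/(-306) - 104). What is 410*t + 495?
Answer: 3125583/6365 ≈ 491.06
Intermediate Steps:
t = -306/31825 (t = 1/(-1/306 - 104) = 1/(-31825/306) = -306/31825 ≈ -0.0096151)
410*t + 495 = 410*(-306/31825) + 495 = -25092/6365 + 495 = 3125583/6365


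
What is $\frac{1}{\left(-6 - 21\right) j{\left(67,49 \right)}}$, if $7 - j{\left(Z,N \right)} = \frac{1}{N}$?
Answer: $- \frac{49}{9234} \approx -0.0053065$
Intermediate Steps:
$j{\left(Z,N \right)} = 7 - \frac{1}{N}$
$\frac{1}{\left(-6 - 21\right) j{\left(67,49 \right)}} = \frac{1}{\left(-6 - 21\right) \left(7 - \frac{1}{49}\right)} = \frac{1}{\left(-27\right) \left(7 - \frac{1}{49}\right)} = \frac{1}{\left(-27\right) \frac{342}{49}} = \frac{1}{- \frac{9234}{49}} = - \frac{49}{9234}$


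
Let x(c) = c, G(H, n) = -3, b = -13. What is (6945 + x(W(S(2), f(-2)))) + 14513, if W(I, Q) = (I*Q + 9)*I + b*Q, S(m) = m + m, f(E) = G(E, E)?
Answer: 21485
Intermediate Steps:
f(E) = -3
S(m) = 2*m
W(I, Q) = -13*Q + I*(9 + I*Q) (W(I, Q) = (I*Q + 9)*I - 13*Q = (9 + I*Q)*I - 13*Q = I*(9 + I*Q) - 13*Q = -13*Q + I*(9 + I*Q))
(6945 + x(W(S(2), f(-2)))) + 14513 = (6945 + (-13*(-3) + 9*(2*2) - 3*(2*2)**2)) + 14513 = (6945 + (39 + 9*4 - 3*4**2)) + 14513 = (6945 + (39 + 36 - 3*16)) + 14513 = (6945 + (39 + 36 - 48)) + 14513 = (6945 + 27) + 14513 = 6972 + 14513 = 21485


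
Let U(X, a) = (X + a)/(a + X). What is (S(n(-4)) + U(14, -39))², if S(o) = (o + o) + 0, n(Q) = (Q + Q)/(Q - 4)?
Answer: 9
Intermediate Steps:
U(X, a) = 1 (U(X, a) = (X + a)/(X + a) = 1)
n(Q) = 2*Q/(-4 + Q) (n(Q) = (2*Q)/(-4 + Q) = 2*Q/(-4 + Q))
S(o) = 2*o (S(o) = 2*o + 0 = 2*o)
(S(n(-4)) + U(14, -39))² = (2*(2*(-4)/(-4 - 4)) + 1)² = (2*(2*(-4)/(-8)) + 1)² = (2*(2*(-4)*(-⅛)) + 1)² = (2*1 + 1)² = (2 + 1)² = 3² = 9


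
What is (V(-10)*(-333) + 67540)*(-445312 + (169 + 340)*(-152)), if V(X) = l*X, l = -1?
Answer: -33561282800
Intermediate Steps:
V(X) = -X
(V(-10)*(-333) + 67540)*(-445312 + (169 + 340)*(-152)) = (-1*(-10)*(-333) + 67540)*(-445312 + (169 + 340)*(-152)) = (10*(-333) + 67540)*(-445312 + 509*(-152)) = (-3330 + 67540)*(-445312 - 77368) = 64210*(-522680) = -33561282800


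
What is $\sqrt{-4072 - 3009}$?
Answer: $i \sqrt{7081} \approx 84.149 i$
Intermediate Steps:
$\sqrt{-4072 - 3009} = \sqrt{-7081} = i \sqrt{7081}$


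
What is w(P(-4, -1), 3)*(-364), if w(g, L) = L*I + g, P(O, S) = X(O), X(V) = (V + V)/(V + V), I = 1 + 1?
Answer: -2548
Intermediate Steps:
I = 2
X(V) = 1 (X(V) = (2*V)/((2*V)) = (2*V)*(1/(2*V)) = 1)
P(O, S) = 1
w(g, L) = g + 2*L (w(g, L) = L*2 + g = 2*L + g = g + 2*L)
w(P(-4, -1), 3)*(-364) = (1 + 2*3)*(-364) = (1 + 6)*(-364) = 7*(-364) = -2548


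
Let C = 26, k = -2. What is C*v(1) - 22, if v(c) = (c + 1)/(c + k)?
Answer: -74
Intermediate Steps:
v(c) = (1 + c)/(-2 + c) (v(c) = (c + 1)/(c - 2) = (1 + c)/(-2 + c))
C*v(1) - 22 = 26*((1 + 1)/(-2 + 1)) - 22 = 26*(2/(-1)) - 22 = 26*(-1*2) - 22 = 26*(-2) - 22 = -52 - 22 = -74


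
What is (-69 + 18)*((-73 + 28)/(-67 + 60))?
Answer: -2295/7 ≈ -327.86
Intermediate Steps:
(-69 + 18)*((-73 + 28)/(-67 + 60)) = -(-2295)/(-7) = -(-2295)*(-1)/7 = -51*45/7 = -2295/7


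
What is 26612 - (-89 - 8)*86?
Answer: 34954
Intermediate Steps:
26612 - (-89 - 8)*86 = 26612 - (-97)*86 = 26612 - 1*(-8342) = 26612 + 8342 = 34954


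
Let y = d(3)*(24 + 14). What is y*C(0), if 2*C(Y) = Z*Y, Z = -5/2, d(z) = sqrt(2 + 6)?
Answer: 0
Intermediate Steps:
d(z) = 2*sqrt(2) (d(z) = sqrt(8) = 2*sqrt(2))
Z = -5/2 (Z = -5*1/2 = -5/2 ≈ -2.5000)
C(Y) = -5*Y/4 (C(Y) = (-5*Y/2)/2 = -5*Y/4)
y = 76*sqrt(2) (y = (2*sqrt(2))*(24 + 14) = (2*sqrt(2))*38 = 76*sqrt(2) ≈ 107.48)
y*C(0) = (76*sqrt(2))*(-5/4*0) = (76*sqrt(2))*0 = 0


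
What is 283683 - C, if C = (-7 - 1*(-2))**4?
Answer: 283058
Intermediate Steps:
C = 625 (C = (-7 + 2)**4 = (-5)**4 = 625)
283683 - C = 283683 - 1*625 = 283683 - 625 = 283058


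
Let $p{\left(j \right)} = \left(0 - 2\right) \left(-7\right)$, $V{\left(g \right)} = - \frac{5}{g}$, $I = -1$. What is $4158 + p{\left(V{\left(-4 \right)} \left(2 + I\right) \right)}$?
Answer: $4172$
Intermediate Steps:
$p{\left(j \right)} = 14$ ($p{\left(j \right)} = \left(-2\right) \left(-7\right) = 14$)
$4158 + p{\left(V{\left(-4 \right)} \left(2 + I\right) \right)} = 4158 + 14 = 4172$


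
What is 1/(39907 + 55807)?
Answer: 1/95714 ≈ 1.0448e-5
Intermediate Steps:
1/(39907 + 55807) = 1/95714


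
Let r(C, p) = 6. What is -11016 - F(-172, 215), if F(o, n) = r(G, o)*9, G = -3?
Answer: -11070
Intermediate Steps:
F(o, n) = 54 (F(o, n) = 6*9 = 54)
-11016 - F(-172, 215) = -11016 - 1*54 = -11016 - 54 = -11070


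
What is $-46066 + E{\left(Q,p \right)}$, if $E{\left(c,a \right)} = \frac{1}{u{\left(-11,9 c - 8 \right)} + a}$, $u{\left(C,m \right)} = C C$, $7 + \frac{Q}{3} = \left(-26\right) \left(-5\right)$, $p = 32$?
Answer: $- \frac{7048097}{153} \approx -46066.0$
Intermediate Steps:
$Q = 369$ ($Q = -21 + 3 \left(\left(-26\right) \left(-5\right)\right) = -21 + 3 \cdot 130 = -21 + 390 = 369$)
$u{\left(C,m \right)} = C^{2}$
$E{\left(c,a \right)} = \frac{1}{121 + a}$ ($E{\left(c,a \right)} = \frac{1}{\left(-11\right)^{2} + a} = \frac{1}{121 + a}$)
$-46066 + E{\left(Q,p \right)} = -46066 + \frac{1}{121 + 32} = -46066 + \frac{1}{153} = - \frac{7048097}{153}$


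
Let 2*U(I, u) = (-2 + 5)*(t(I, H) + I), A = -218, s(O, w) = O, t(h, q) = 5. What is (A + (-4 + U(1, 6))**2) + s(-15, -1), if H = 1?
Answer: -208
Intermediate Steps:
U(I, u) = 15/2 + 3*I/2 (U(I, u) = ((-2 + 5)*(5 + I))/2 = (3*(5 + I))/2 = (15 + 3*I)/2 = 15/2 + 3*I/2)
(A + (-4 + U(1, 6))**2) + s(-15, -1) = (-218 + (-4 + (15/2 + (3/2)*1))**2) - 15 = (-218 + (-4 + (15/2 + 3/2))**2) - 15 = (-218 + (-4 + 9)**2) - 15 = (-218 + 5**2) - 15 = (-218 + 25) - 15 = -193 - 15 = -208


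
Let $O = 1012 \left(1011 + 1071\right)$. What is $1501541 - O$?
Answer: $-605443$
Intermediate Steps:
$O = 2106984$ ($O = 1012 \cdot 2082 = 2106984$)
$1501541 - O = 1501541 - 2106984 = -605443$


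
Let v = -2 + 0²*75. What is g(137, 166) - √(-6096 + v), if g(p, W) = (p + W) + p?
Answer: 440 - I*√6098 ≈ 440.0 - 78.09*I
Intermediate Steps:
g(p, W) = W + 2*p (g(p, W) = (W + p) + p = W + 2*p)
v = -2 (v = -2 + 0*75 = -2 + 0 = -2)
g(137, 166) - √(-6096 + v) = (166 + 2*137) - √(-6096 - 2) = (166 + 274) - √(-6098) = 440 - I*√6098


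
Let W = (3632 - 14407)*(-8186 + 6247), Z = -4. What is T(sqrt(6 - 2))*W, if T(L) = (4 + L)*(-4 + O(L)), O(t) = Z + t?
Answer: -752138100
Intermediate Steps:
O(t) = -4 + t
T(L) = (-8 + L)*(4 + L) (T(L) = (4 + L)*(-4 + (-4 + L)) = (4 + L)*(-8 + L) = (-8 + L)*(4 + L))
W = 20892725 (W = -10775*(-1939) = 20892725)
T(sqrt(6 - 2))*W = (-32 + sqrt(6 - 2)*(-4 + sqrt(6 - 2)))*20892725 = (-32 + sqrt(4)*(-4 + sqrt(4)))*20892725 = (-32 + 2*(-4 + 2))*20892725 = (-32 + 2*(-2))*20892725 = (-32 - 4)*20892725 = -36*20892725 = -752138100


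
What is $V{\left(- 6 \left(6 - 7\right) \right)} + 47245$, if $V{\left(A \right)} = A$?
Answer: $47251$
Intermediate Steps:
$V{\left(- 6 \left(6 - 7\right) \right)} + 47245 = - 6 \left(6 - 7\right) + 47245 = \left(-6\right) \left(-1\right) + 47245 = 6 + 47245 = 47251$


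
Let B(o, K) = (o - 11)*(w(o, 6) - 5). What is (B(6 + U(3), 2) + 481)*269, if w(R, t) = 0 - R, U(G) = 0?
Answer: 144184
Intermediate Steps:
w(R, t) = -R
B(o, K) = (-11 + o)*(-5 - o) (B(o, K) = (o - 11)*(-o - 5) = (-11 + o)*(-5 - o))
(B(6 + U(3), 2) + 481)*269 = ((55 - (6 + 0)² + 6*(6 + 0)) + 481)*269 = ((55 - 1*6² + 6*6) + 481)*269 = ((55 - 1*36 + 36) + 481)*269 = ((55 - 36 + 36) + 481)*269 = (55 + 481)*269 = 536*269 = 144184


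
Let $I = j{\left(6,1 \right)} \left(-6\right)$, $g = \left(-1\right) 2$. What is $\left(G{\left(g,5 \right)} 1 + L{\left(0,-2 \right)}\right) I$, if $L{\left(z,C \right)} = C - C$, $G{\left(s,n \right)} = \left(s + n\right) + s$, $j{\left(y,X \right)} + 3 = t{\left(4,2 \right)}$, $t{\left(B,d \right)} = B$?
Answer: $-6$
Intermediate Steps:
$j{\left(y,X \right)} = 1$ ($j{\left(y,X \right)} = -3 + 4 = 1$)
$g = -2$
$G{\left(s,n \right)} = n + 2 s$ ($G{\left(s,n \right)} = \left(n + s\right) + s = n + 2 s$)
$L{\left(z,C \right)} = 0$
$I = -6$ ($I = 1 \left(-6\right) = -6$)
$\left(G{\left(g,5 \right)} 1 + L{\left(0,-2 \right)}\right) I = \left(\left(5 + 2 \left(-2\right)\right) 1 + 0\right) \left(-6\right) = \left(\left(5 - 4\right) 1 + 0\right) \left(-6\right) = \left(1 \cdot 1 + 0\right) \left(-6\right) = \left(1 + 0\right) \left(-6\right) = 1 \left(-6\right) = -6$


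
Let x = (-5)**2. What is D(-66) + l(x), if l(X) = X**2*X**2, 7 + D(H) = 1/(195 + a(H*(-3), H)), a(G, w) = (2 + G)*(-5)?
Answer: 314447489/805 ≈ 3.9062e+5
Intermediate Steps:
a(G, w) = -10 - 5*G
D(H) = -7 + 1/(185 + 15*H) (D(H) = -7 + 1/(195 + (-10 - 5*H*(-3))) = -7 + 1/(195 + (-10 - (-15)*H)) = -7 + 1/(195 + (-10 + 15*H)) = -7 + 1/(185 + 15*H))
x = 25
l(X) = X**4
D(-66) + l(x) = (1294 + 105*(-66))/(5*(-37 - 3*(-66))) + 25**4 = (1294 - 6930)/(5*(-37 + 198)) + 390625 = (1/5)*(-5636)/161 + 390625 = (1/5)*(1/161)*(-5636) + 390625 = -5636/805 + 390625 = 314447489/805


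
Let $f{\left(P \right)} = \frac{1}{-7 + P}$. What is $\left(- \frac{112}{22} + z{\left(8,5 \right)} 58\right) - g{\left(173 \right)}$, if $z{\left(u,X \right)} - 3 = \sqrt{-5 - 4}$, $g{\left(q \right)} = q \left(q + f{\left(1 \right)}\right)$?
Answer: $- \frac{1962263}{66} + 174 i \approx -29731.0 + 174.0 i$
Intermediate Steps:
$g{\left(q \right)} = q \left(- \frac{1}{6} + q\right)$ ($g{\left(q \right)} = q \left(q + \frac{1}{-7 + 1}\right) = q \left(q + \frac{1}{-6}\right) = q \left(q - \frac{1}{6}\right) = q \left(- \frac{1}{6} + q\right)$)
$z{\left(u,X \right)} = 3 + 3 i$ ($z{\left(u,X \right)} = 3 + \sqrt{-5 - 4} = 3 + \sqrt{-9} = 3 + 3 i$)
$\left(- \frac{112}{22} + z{\left(8,5 \right)} 58\right) - g{\left(173 \right)} = \left(- \frac{112}{22} + \left(3 + 3 i\right) 58\right) - 173 \left(- \frac{1}{6} + 173\right) = \left(\left(-112\right) \frac{1}{22} + \left(174 + 174 i\right)\right) - 173 \cdot \frac{1037}{6} = \left(- \frac{56}{11} + \left(174 + 174 i\right)\right) - \frac{179401}{6} = \left(\frac{1858}{11} + 174 i\right) - \frac{179401}{6} = - \frac{1962263}{66} + 174 i$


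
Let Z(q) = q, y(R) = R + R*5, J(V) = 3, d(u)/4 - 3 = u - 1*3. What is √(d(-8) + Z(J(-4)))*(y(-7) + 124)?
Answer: 82*I*√29 ≈ 441.58*I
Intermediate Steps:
d(u) = 4*u (d(u) = 12 + 4*(u - 1*3) = 12 + 4*(u - 3) = 12 + 4*(-3 + u) = 12 + (-12 + 4*u) = 4*u)
y(R) = 6*R (y(R) = R + 5*R = 6*R)
√(d(-8) + Z(J(-4)))*(y(-7) + 124) = √(4*(-8) + 3)*(6*(-7) + 124) = √(-32 + 3)*(-42 + 124) = √(-29)*82 = (I*√29)*82 = 82*I*√29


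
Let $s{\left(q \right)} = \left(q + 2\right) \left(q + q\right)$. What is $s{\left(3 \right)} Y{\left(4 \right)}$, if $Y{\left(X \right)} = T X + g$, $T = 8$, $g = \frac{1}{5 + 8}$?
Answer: $\frac{12510}{13} \approx 962.31$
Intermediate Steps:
$g = \frac{1}{13} \approx 0.076923$
$Y{\left(X \right)} = \frac{1}{13} + 8 X$ ($Y{\left(X \right)} = 8 X + \frac{1}{13} = \frac{1}{13} + 8 X$)
$s{\left(q \right)} = 2 q \left(2 + q\right)$ ($s{\left(q \right)} = \left(2 + q\right) 2 q = 2 q \left(2 + q\right)$)
$s{\left(3 \right)} Y{\left(4 \right)} = 2 \cdot 3 \left(2 + 3\right) \left(\frac{1}{13} + 8 \cdot 4\right) = 2 \cdot 3 \cdot 5 \left(\frac{1}{13} + 32\right) = 30 \cdot \frac{417}{13} = \frac{12510}{13}$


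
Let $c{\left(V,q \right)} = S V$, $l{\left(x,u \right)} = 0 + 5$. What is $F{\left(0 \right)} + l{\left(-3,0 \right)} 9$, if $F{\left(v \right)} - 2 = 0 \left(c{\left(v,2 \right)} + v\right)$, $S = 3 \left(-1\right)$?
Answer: $47$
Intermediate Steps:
$S = -3$
$l{\left(x,u \right)} = 5$
$c{\left(V,q \right)} = - 3 V$
$F{\left(v \right)} = 2$ ($F{\left(v \right)} = 2 + 0 \left(- 3 v + v\right) = 2 + 0 \left(- 2 v\right) = 2 + 0 = 2$)
$F{\left(0 \right)} + l{\left(-3,0 \right)} 9 = 2 + 5 \cdot 9 = 2 + 45 = 47$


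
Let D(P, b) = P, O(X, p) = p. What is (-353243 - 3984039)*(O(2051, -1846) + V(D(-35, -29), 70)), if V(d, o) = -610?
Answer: 10652364592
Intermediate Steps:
(-353243 - 3984039)*(O(2051, -1846) + V(D(-35, -29), 70)) = (-353243 - 3984039)*(-1846 - 610) = -4337282*(-2456) = 10652364592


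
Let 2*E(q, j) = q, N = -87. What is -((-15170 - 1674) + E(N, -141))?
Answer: 33775/2 ≈ 16888.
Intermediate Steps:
E(q, j) = q/2
-((-15170 - 1674) + E(N, -141)) = -((-15170 - 1674) + (1/2)*(-87)) = -(-16844 - 87/2) = -1*(-33775/2) = 33775/2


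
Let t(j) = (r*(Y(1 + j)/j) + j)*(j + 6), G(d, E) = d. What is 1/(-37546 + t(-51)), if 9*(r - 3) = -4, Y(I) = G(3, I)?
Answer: -17/599152 ≈ -2.8373e-5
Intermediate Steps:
Y(I) = 3
r = 23/9 (r = 3 + (⅑)*(-4) = 3 - 4/9 = 23/9 ≈ 2.5556)
t(j) = (6 + j)*(j + 23/(3*j)) (t(j) = (23*(3/j)/9 + j)*(j + 6) = (23/(3*j) + j)*(6 + j) = (j + 23/(3*j))*(6 + j) = (6 + j)*(j + 23/(3*j)))
1/(-37546 + t(-51)) = 1/(-37546 + (23/3 + (-51)² + 6*(-51) + 46/(-51))) = 1/(-37546 + (23/3 + 2601 - 306 + 46*(-1/51))) = 1/(-37546 + (23/3 + 2601 - 306 - 46/51)) = 1/(-37546 + 39130/17) = 1/(-599152/17) = -17/599152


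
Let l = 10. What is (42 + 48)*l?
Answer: 900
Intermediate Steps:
(42 + 48)*l = (42 + 48)*10 = 90*10 = 900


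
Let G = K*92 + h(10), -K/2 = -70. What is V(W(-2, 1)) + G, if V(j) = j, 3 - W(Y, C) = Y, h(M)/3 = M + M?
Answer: 12945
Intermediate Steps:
h(M) = 6*M (h(M) = 3*(M + M) = 3*(2*M) = 6*M)
W(Y, C) = 3 - Y
K = 140 (K = -2*(-70) = 140)
G = 12940 (G = 140*92 + 6*10 = 12880 + 60 = 12940)
V(W(-2, 1)) + G = (3 - 1*(-2)) + 12940 = (3 + 2) + 12940 = 5 + 12940 = 12945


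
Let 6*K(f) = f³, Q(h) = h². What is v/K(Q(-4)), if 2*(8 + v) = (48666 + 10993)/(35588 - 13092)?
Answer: -900831/92143616 ≈ -0.0097764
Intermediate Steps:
K(f) = f³/6
v = -300277/44992 (v = -8 + ((48666 + 10993)/(35588 - 13092))/2 = -8 + (59659/22496)/2 = -8 + (59659*(1/22496))/2 = -8 + (½)*(59659/22496) = -8 + 59659/44992 = -300277/44992 ≈ -6.6740)
v/K(Q(-4)) = -300277/(44992*(((-4)²)³/6)) = -300277/(44992*((⅙)*16³)) = -300277/(44992*((⅙)*4096)) = -300277/(44992*2048/3) = -300277/44992*3/2048 = -900831/92143616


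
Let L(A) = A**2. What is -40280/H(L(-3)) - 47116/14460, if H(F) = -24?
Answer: 6055396/3615 ≈ 1675.1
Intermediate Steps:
-40280/H(L(-3)) - 47116/14460 = -40280/(-24) - 47116/14460 = -40280*(-1/24) - 47116*1/14460 = 5035/3 - 11779/3615 = 6055396/3615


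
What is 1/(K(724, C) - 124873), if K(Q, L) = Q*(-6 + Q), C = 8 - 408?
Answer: 1/394959 ≈ 2.5319e-6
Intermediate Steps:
C = -400
1/(K(724, C) - 124873) = 1/(724*(-6 + 724) - 124873) = 1/(724*718 - 124873) = 1/(519832 - 124873) = 1/394959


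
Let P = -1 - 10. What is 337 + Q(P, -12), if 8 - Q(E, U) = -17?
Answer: 362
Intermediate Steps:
P = -11
Q(E, U) = 25 (Q(E, U) = 8 - 1*(-17) = 8 + 17 = 25)
337 + Q(P, -12) = 337 + 25 = 362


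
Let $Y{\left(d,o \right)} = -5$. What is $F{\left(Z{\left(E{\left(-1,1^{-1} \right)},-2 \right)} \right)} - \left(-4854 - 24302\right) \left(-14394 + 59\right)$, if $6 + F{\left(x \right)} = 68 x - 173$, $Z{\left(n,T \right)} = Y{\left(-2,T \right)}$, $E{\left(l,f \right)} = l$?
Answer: $-417951779$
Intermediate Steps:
$Z{\left(n,T \right)} = -5$
$F{\left(x \right)} = -179 + 68 x$ ($F{\left(x \right)} = -6 + \left(68 x - 173\right) = -6 + \left(-173 + 68 x\right) = -179 + 68 x$)
$F{\left(Z{\left(E{\left(-1,1^{-1} \right)},-2 \right)} \right)} - \left(-4854 - 24302\right) \left(-14394 + 59\right) = \left(-179 + 68 \left(-5\right)\right) - \left(-4854 - 24302\right) \left(-14394 + 59\right) = \left(-179 - 340\right) - \left(-29156\right) \left(-14335\right) = -519 - 417951260 = -417951779$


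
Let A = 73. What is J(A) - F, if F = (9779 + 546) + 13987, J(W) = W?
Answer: -24239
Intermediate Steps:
F = 24312 (F = 10325 + 13987 = 24312)
J(A) - F = 73 - 1*24312 = 73 - 24312 = -24239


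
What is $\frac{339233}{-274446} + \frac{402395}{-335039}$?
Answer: $- \frac{2836607383}{1163925486} \approx -2.4371$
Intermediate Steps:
$\frac{339233}{-274446} + \frac{402395}{-335039} = 339233 \left(- \frac{1}{274446}\right) + 402395 \left(- \frac{1}{335039}\right) = - \frac{339233}{274446} - \frac{402395}{335039} = - \frac{2836607383}{1163925486}$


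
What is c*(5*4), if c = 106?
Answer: 2120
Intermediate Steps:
c*(5*4) = 106*(5*4) = 106*20 = 2120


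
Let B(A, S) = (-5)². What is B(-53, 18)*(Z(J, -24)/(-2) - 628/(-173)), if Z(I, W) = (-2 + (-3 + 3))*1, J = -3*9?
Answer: 20025/173 ≈ 115.75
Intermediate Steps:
B(A, S) = 25
J = -27
Z(I, W) = -2 (Z(I, W) = (-2 + 0)*1 = -2*1 = -2)
B(-53, 18)*(Z(J, -24)/(-2) - 628/(-173)) = 25*(-2/(-2) - 628/(-173)) = 25*(-2*(-½) - 628*(-1/173)) = 25*(1 + 628/173) = 25*(801/173) = 20025/173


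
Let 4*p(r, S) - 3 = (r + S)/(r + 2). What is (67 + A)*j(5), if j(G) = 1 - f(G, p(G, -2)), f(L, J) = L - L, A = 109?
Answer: 176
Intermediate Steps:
p(r, S) = ¾ + (S + r)/(4*(2 + r)) (p(r, S) = ¾ + ((r + S)/(r + 2))/4 = ¾ + ((S + r)/(2 + r))/4 = ¾ + (S + r)/(4*(2 + r)))
f(L, J) = 0
j(G) = 1 (j(G) = 1 - 1*0 = 1 + 0 = 1)
(67 + A)*j(5) = (67 + 109)*1 = 176*1 = 176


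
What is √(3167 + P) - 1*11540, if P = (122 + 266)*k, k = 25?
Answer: -11540 + √12867 ≈ -11427.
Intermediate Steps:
P = 9700 (P = (122 + 266)*25 = 388*25 = 9700)
√(3167 + P) - 1*11540 = √(3167 + 9700) - 1*11540 = √12867 - 11540 = -11540 + √12867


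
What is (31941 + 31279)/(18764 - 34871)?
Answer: -63220/16107 ≈ -3.9250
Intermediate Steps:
(31941 + 31279)/(18764 - 34871) = 63220/(-16107) = 63220*(-1/16107) = -63220/16107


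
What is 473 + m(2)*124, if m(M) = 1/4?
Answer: 504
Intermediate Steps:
m(M) = ¼
473 + m(2)*124 = 473 + (¼)*124 = 473 + 31 = 504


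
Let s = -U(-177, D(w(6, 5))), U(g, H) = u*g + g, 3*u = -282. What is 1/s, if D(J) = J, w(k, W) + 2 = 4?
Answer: -1/16461 ≈ -6.0750e-5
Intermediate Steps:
u = -94 (u = (⅓)*(-282) = -94)
w(k, W) = 2 (w(k, W) = -2 + 4 = 2)
U(g, H) = -93*g (U(g, H) = -94*g + g = -93*g)
s = -16461 (s = -(-93)*(-177) = -1*16461 = -16461)
1/s = 1/(-16461) = -1/16461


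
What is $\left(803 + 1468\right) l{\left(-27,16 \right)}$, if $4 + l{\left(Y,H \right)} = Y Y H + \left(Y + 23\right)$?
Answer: $26470776$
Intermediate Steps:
$l{\left(Y,H \right)} = 19 + Y + H Y^{2}$ ($l{\left(Y,H \right)} = -4 + \left(Y Y H + \left(Y + 23\right)\right) = -4 + \left(Y^{2} H + \left(23 + Y\right)\right) = -4 + \left(H Y^{2} + \left(23 + Y\right)\right) = -4 + \left(23 + Y + H Y^{2}\right) = 19 + Y + H Y^{2}$)
$\left(803 + 1468\right) l{\left(-27,16 \right)} = \left(803 + 1468\right) \left(19 - 27 + 16 \left(-27\right)^{2}\right) = 2271 \left(19 - 27 + 16 \cdot 729\right) = 2271 \left(19 - 27 + 11664\right) = 2271 \cdot 11656 = 26470776$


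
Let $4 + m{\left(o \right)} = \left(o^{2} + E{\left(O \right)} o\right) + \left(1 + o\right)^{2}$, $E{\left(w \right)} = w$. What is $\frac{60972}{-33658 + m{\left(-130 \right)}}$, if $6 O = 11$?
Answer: $- \frac{91458}{539} \approx -169.68$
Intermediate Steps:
$O = \frac{11}{6}$ ($O = \frac{1}{6} \cdot 11 = \frac{11}{6} \approx 1.8333$)
$m{\left(o \right)} = -4 + o^{2} + \left(1 + o\right)^{2} + \frac{11 o}{6}$ ($m{\left(o \right)} = -4 + \left(\left(o^{2} + \frac{11 o}{6}\right) + \left(1 + o\right)^{2}\right) = -4 + \left(o^{2} + \left(1 + o\right)^{2} + \frac{11 o}{6}\right) = -4 + o^{2} + \left(1 + o\right)^{2} + \frac{11 o}{6}$)
$\frac{60972}{-33658 + m{\left(-130 \right)}} = \frac{60972}{-33658 + \left(-3 + 2 \left(-130\right)^{2} + \frac{23}{6} \left(-130\right)\right)} = \frac{60972}{-33658 - - \frac{99896}{3}} = \frac{60972}{-33658 + \frac{99896}{3}} = \frac{60972}{- \frac{1078}{3}} = 60972 \left(- \frac{3}{1078}\right) = - \frac{91458}{539}$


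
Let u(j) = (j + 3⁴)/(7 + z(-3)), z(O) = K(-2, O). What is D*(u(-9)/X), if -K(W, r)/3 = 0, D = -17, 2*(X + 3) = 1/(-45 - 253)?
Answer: 729504/12523 ≈ 58.253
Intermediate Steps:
X = -1789/596 (X = -3 + 1/(2*(-45 - 253)) = -3 + (½)/(-298) = -3 + (½)*(-1/298) = -3 - 1/596 = -1789/596 ≈ -3.0017)
K(W, r) = 0 (K(W, r) = -3*0 = 0)
z(O) = 0
u(j) = 81/7 + j/7 (u(j) = (j + 3⁴)/(7 + 0) = (j + 81)/7 = (81 + j)*(⅐) = 81/7 + j/7)
D*(u(-9)/X) = -17*(81/7 + (⅐)*(-9))/(-1789/596) = -17*(81/7 - 9/7)*(-596)/1789 = -1224*(-596)/(7*1789) = -17*(-42912/12523) = 729504/12523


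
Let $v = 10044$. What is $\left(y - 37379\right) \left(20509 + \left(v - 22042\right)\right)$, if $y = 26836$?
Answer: $-89731473$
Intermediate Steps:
$\left(y - 37379\right) \left(20509 + \left(v - 22042\right)\right) = \left(26836 - 37379\right) \left(20509 + \left(10044 - 22042\right)\right) = - 10543 \left(20509 + \left(10044 - 22042\right)\right) = - 10543 \left(20509 - 11998\right) = \left(-10543\right) 8511 = -89731473$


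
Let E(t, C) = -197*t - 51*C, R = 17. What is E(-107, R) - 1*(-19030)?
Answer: 39242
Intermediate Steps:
E(-107, R) - 1*(-19030) = (-197*(-107) - 51*17) - 1*(-19030) = (21079 - 867) + 19030 = 20212 + 19030 = 39242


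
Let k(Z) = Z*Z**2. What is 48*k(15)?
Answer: 162000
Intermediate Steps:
k(Z) = Z**3
48*k(15) = 48*15**3 = 48*3375 = 162000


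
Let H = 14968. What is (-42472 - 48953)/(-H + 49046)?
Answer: -91425/34078 ≈ -2.6828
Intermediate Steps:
(-42472 - 48953)/(-H + 49046) = (-42472 - 48953)/(-1*14968 + 49046) = -91425/(-14968 + 49046) = -91425/34078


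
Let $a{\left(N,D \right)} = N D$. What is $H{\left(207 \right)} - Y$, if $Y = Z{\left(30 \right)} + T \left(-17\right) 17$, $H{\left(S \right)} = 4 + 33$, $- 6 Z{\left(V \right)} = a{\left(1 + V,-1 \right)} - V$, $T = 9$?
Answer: $\frac{15767}{6} \approx 2627.8$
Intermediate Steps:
$a{\left(N,D \right)} = D N$
$Z{\left(V \right)} = \frac{1}{6} + \frac{V}{3}$ ($Z{\left(V \right)} = - \frac{- (1 + V) - V}{6} = - \frac{\left(-1 - V\right) - V}{6} = - \frac{-1 - 2 V}{6} = \frac{1}{6} + \frac{V}{3}$)
$H{\left(S \right)} = 37$
$Y = - \frac{15545}{6}$ ($Y = \left(\frac{1}{6} + \frac{1}{3} \cdot 30\right) + 9 \left(-17\right) 17 = \left(\frac{1}{6} + 10\right) - 2601 = \frac{61}{6} - 2601 = - \frac{15545}{6} \approx -2590.8$)
$H{\left(207 \right)} - Y = 37 - - \frac{15545}{6} = 37 + \frac{15545}{6} = \frac{15767}{6}$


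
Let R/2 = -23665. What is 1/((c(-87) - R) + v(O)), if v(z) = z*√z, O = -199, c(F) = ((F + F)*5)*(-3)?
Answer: 49940/2501884199 + 199*I*√199/2501884199 ≈ 1.9961e-5 + 1.1221e-6*I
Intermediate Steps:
R = -47330 (R = 2*(-23665) = -47330)
c(F) = -30*F (c(F) = ((2*F)*5)*(-3) = (10*F)*(-3) = -30*F)
v(z) = z^(3/2)
1/((c(-87) - R) + v(O)) = 1/((-30*(-87) - 1*(-47330)) + (-199)^(3/2)) = 1/((2610 + 47330) - 199*I*√199) = 1/(49940 - 199*I*√199)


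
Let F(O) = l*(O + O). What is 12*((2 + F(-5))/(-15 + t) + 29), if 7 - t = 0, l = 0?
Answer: 345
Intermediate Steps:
F(O) = 0 (F(O) = 0*(O + O) = 0*(2*O) = 0)
t = 7 (t = 7 - 1*0 = 7 + 0 = 7)
12*((2 + F(-5))/(-15 + t) + 29) = 12*((2 + 0)/(-15 + 7) + 29) = 12*(2/(-8) + 29) = 12*(2*(-⅛) + 29) = 12*(-¼ + 29) = 12*(115/4) = 345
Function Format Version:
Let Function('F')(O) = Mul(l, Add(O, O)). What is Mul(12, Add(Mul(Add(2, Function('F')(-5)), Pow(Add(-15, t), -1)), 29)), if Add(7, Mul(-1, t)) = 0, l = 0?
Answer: 345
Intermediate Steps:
Function('F')(O) = 0 (Function('F')(O) = Mul(0, Add(O, O)) = Mul(0, Mul(2, O)) = 0)
t = 7 (t = Add(7, Mul(-1, 0)) = Add(7, 0) = 7)
Mul(12, Add(Mul(Add(2, Function('F')(-5)), Pow(Add(-15, t), -1)), 29)) = Mul(12, Add(Mul(Add(2, 0), Pow(Add(-15, 7), -1)), 29)) = Mul(12, Add(Mul(2, Pow(-8, -1)), 29)) = Mul(12, Add(Mul(2, Rational(-1, 8)), 29)) = Mul(12, Add(Rational(-1, 4), 29)) = Mul(12, Rational(115, 4)) = 345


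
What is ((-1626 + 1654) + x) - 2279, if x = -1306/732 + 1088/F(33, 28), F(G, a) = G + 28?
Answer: -817991/366 ≈ -2234.9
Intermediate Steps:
F(G, a) = 28 + G
x = 5875/366 (x = -1306/732 + 1088/(28 + 33) = -1306*1/732 + 1088/61 = -653/366 + 1088*(1/61) = -653/366 + 1088/61 = 5875/366 ≈ 16.052)
((-1626 + 1654) + x) - 2279 = ((-1626 + 1654) + 5875/366) - 2279 = (28 + 5875/366) - 2279 = 16123/366 - 2279 = -817991/366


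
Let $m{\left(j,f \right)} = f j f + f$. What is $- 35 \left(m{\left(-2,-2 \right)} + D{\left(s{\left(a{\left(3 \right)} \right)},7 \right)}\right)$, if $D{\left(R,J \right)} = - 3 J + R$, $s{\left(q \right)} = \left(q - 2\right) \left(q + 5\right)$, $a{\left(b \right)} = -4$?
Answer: $1295$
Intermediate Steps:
$m{\left(j,f \right)} = f + j f^{2}$ ($m{\left(j,f \right)} = j f^{2} + f = f + j f^{2}$)
$s{\left(q \right)} = \left(-2 + q\right) \left(5 + q\right)$
$D{\left(R,J \right)} = R - 3 J$
$- 35 \left(m{\left(-2,-2 \right)} + D{\left(s{\left(a{\left(3 \right)} \right)},7 \right)}\right) = - 35 \left(- 2 \left(1 - -4\right) + \left(\left(-10 + \left(-4\right)^{2} + 3 \left(-4\right)\right) - 21\right)\right) = - 35 \left(- 2 \left(1 + 4\right) - 27\right) = - 35 \left(\left(-2\right) 5 - 27\right) = - 35 \left(-10 - 27\right) = \left(-35\right) \left(-37\right) = 1295$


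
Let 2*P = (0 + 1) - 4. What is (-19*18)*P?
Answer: 513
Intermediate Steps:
P = -3/2 (P = ((0 + 1) - 4)/2 = (1 - 4)/2 = (½)*(-3) = -3/2 ≈ -1.5000)
(-19*18)*P = -19*18*(-3/2) = -342*(-3/2) = 513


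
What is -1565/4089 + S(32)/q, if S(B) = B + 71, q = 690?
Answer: -73187/313490 ≈ -0.23346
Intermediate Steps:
S(B) = 71 + B
-1565/4089 + S(32)/q = -1565/4089 + (71 + 32)/690 = -1565*1/4089 + 103*(1/690) = -1565/4089 + 103/690 = -73187/313490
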